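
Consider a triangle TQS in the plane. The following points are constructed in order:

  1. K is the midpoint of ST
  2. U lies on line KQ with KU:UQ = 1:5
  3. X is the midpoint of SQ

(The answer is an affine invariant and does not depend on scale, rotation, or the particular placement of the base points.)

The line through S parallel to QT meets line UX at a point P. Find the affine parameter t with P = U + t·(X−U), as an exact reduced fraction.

Choose coordinates T = (0, 0), Q = (1, 0), S = (0, 1).
1. K is the midpoint of ST ⇒ K = (0, 1/2)
2. U lies on line KQ with KU:UQ = 1:5 ⇒ U = (1/6, 5/12)
3. X is the midpoint of SQ ⇒ X = (1/2, 1/2)
through S parallel to QT: direction (-1, 0); meets UX at P = (5/2, 1)
P = U + t·(X−U) with t = 7

t = 7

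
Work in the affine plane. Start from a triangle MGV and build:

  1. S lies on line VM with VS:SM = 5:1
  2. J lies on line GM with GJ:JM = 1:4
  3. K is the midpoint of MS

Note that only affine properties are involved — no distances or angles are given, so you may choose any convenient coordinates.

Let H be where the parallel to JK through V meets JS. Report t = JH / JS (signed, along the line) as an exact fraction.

Choose coordinates M = (0, 0), G = (1, 0), V = (0, 1).
1. S lies on line VM with VS:SM = 5:1 ⇒ S = (0, 1/6)
2. J lies on line GM with GJ:JM = 1:4 ⇒ J = (4/5, 0)
3. K is the midpoint of MS ⇒ K = (0, 1/12)
through V parallel to JK: direction (-4/5, 1/12); meets JS at H = (-8, 11/6)
H = J + t·(S−J) with t = 11

t = 11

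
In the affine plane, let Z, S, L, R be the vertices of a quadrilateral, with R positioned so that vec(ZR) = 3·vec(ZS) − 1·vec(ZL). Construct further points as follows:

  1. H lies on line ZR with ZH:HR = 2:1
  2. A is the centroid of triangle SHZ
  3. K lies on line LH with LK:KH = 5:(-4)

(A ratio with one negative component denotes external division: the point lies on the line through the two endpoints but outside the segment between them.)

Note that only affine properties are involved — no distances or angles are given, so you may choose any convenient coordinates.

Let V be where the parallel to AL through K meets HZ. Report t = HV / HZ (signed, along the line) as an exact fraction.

t = -7/4

Choose coordinates Z = (0, 0), S = (1, 0), L = (0, 1), R = (3, -1).
1. H lies on line ZR with ZH:HR = 2:1 ⇒ H = (2, -2/3)
2. A is the centroid of triangle SHZ ⇒ A = (1, -2/9)
3. K lies on line LH with LK:KH = 5:(-4) ⇒ K = (10, -22/3)
through K parallel to AL: direction (-1, 11/9); meets HZ at V = (11/2, -11/6)
V = H + t·(Z−H) with t = -7/4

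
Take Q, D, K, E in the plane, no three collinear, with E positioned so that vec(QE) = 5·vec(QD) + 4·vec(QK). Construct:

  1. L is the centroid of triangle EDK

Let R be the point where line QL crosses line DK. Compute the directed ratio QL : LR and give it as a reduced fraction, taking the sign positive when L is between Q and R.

Assign Q = (0, 0), D = (1, 0), K = (0, 1), E = (5, 4) — the answer is frame-independent, so this choice is without loss of generality.
1. L is the centroid of triangle EDK ⇒ L = (2, 5/3)
line QL meets DK at R = (6/11, 5/11)
L = Q + t·(R−Q) with t = 11/3, so QL:LR = 11/3:-8/3

QL:LR = -11/8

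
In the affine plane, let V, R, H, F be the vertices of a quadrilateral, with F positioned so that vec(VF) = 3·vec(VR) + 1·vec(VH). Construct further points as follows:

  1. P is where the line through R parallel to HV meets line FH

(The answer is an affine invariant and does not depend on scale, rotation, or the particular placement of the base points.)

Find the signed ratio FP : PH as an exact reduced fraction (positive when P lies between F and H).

FP:PH = 2

Work in coordinates with V = (0, 0), R = (1, 0), H = (0, 1), F = (3, 1).
1. P is where the line through R parallel to HV meets line FH ⇒ P = (1, 1)
P = F + t·(H−F) with t = 2/3, so FP:PH = t:(1−t) = 2/3:1/3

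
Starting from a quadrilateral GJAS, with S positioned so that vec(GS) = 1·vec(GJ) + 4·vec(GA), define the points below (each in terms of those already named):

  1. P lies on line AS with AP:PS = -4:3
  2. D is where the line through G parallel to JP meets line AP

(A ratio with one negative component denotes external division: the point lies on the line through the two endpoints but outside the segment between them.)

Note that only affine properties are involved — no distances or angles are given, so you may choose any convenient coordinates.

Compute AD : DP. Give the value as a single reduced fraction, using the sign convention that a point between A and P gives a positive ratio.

Assign G = (0, 0), J = (1, 0), A = (0, 1), S = (1, 4) — the answer is frame-independent, so this choice is without loss of generality.
1. P lies on line AS with AP:PS = -4:3 ⇒ P = (4, 13)
2. D is where the line through G parallel to JP meets line AP ⇒ D = (3/4, 13/4)
D = A + t·(P−A) with t = 3/16, so AD:DP = t:(1−t) = 3/16:13/16

AD:DP = 3/13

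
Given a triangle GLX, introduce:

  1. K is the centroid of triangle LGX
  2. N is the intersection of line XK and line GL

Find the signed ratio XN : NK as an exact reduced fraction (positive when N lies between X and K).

Assign G = (0, 0), L = (1, 0), X = (0, 1) — the answer is frame-independent, so this choice is without loss of generality.
1. K is the centroid of triangle LGX ⇒ K = (1/3, 1/3)
2. N is the intersection of line XK and line GL ⇒ N = (1/2, 0)
N = X + t·(K−X) with t = 3/2, so XN:NK = t:(1−t) = 3/2:-1/2

XN:NK = -3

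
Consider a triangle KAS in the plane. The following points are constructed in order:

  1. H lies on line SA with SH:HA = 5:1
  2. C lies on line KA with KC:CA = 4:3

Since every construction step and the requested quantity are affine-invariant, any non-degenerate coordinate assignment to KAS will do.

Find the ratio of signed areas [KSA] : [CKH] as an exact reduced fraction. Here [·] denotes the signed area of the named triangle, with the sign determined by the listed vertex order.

[KSA]:[CKH] = 21/2

Assign K = (0, 0), A = (1, 0), S = (0, 1) — the answer is frame-independent, so this choice is without loss of generality.
1. H lies on line SA with SH:HA = 5:1 ⇒ H = (5/6, 1/6)
2. C lies on line KA with KC:CA = 4:3 ⇒ C = (4/7, 0)
2·[KSA] = -1, 2·[CKH] = -2/21
[KSA]:[CKH] = -1:-2/21 = 21/2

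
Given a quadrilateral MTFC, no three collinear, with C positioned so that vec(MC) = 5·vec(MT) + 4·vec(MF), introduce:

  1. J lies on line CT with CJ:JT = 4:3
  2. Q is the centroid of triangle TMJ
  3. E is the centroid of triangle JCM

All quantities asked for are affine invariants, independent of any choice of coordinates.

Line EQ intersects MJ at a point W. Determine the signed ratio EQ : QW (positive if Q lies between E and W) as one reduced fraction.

Choose coordinates M = (0, 0), T = (1, 0), F = (0, 1), C = (5, 4).
1. J lies on line CT with CJ:JT = 4:3 ⇒ J = (19/7, 12/7)
2. Q is the centroid of triangle TMJ ⇒ Q = (26/21, 4/7)
3. E is the centroid of triangle JCM ⇒ E = (18/7, 40/21)
line EQ meets MJ at W = (38/21, 8/7)
Q = E + t·(W−E) with t = 7/4, so EQ:QW = 7/4:-3/4

EQ:QW = -7/3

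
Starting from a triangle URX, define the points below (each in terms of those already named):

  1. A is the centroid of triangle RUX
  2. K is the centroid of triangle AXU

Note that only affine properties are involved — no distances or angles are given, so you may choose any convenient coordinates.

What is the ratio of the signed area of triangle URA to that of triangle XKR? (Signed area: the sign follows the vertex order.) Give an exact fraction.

[URA]:[XKR] = 3/4

Work in coordinates with U = (0, 0), R = (1, 0), X = (0, 1).
1. A is the centroid of triangle RUX ⇒ A = (1/3, 1/3)
2. K is the centroid of triangle AXU ⇒ K = (1/9, 4/9)
2·[URA] = 1/3, 2·[XKR] = 4/9
[URA]:[XKR] = 1/3:4/9 = 3/4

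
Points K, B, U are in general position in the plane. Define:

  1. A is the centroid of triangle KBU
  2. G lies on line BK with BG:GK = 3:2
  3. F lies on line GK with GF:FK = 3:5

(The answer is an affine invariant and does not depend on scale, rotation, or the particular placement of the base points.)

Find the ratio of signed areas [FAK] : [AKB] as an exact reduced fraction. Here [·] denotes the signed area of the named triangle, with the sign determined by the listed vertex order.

[FAK]:[AKB] = 1/4

Set K = (0, 0), B = (1, 0), U = (0, 1); any affine frame gives the same invariant.
1. A is the centroid of triangle KBU ⇒ A = (1/3, 1/3)
2. G lies on line BK with BG:GK = 3:2 ⇒ G = (2/5, 0)
3. F lies on line GK with GF:FK = 3:5 ⇒ F = (1/4, 0)
2·[FAK] = 1/12, 2·[AKB] = 1/3
[FAK]:[AKB] = 1/12:1/3 = 1/4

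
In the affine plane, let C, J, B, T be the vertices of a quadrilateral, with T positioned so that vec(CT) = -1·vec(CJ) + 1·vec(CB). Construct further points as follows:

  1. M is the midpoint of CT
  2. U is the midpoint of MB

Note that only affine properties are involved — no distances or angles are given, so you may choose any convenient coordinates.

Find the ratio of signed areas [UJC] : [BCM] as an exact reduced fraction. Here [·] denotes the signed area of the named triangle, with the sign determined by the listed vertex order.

Choose coordinates C = (0, 0), J = (1, 0), B = (0, 1), T = (-1, 1).
1. M is the midpoint of CT ⇒ M = (-1/2, 1/2)
2. U is the midpoint of MB ⇒ U = (-1/4, 3/4)
2·[UJC] = -3/4, 2·[BCM] = -1/2
[UJC]:[BCM] = -3/4:-1/2 = 3/2

[UJC]:[BCM] = 3/2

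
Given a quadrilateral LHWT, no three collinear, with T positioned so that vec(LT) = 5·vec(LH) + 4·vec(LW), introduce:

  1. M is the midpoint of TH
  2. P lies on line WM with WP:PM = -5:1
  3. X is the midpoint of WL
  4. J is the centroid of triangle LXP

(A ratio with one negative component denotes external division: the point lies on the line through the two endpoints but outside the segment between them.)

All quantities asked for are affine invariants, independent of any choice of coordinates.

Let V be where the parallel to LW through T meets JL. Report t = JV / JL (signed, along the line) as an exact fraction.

Work in coordinates with L = (0, 0), H = (1, 0), W = (0, 1), T = (5, 4).
1. M is the midpoint of TH ⇒ M = (3, 2)
2. P lies on line WM with WP:PM = -5:1 ⇒ P = (15/4, 9/4)
3. X is the midpoint of WL ⇒ X = (0, 1/2)
4. J is the centroid of triangle LXP ⇒ J = (5/4, 11/12)
through T parallel to LW: direction (0, 1); meets JL at V = (5, 11/3)
V = J + t·(L−J) with t = -3

t = -3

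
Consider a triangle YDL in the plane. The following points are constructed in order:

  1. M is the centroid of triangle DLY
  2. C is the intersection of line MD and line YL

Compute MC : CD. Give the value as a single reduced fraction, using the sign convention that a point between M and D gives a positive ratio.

Assign Y = (0, 0), D = (1, 0), L = (0, 1) — the answer is frame-independent, so this choice is without loss of generality.
1. M is the centroid of triangle DLY ⇒ M = (1/3, 1/3)
2. C is the intersection of line MD and line YL ⇒ C = (0, 1/2)
C = M + t·(D−M) with t = -1/2, so MC:CD = t:(1−t) = -1/2:3/2

MC:CD = -1/3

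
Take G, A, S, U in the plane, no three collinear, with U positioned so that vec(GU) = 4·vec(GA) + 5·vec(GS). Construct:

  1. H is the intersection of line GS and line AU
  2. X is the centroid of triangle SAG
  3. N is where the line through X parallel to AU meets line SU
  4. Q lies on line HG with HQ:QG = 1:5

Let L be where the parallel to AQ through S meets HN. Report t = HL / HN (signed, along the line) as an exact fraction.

t = 288/211

Work in coordinates with G = (0, 0), A = (1, 0), S = (0, 1), U = (4, 5).
1. H is the intersection of line GS and line AU ⇒ H = (0, -5/3)
2. X is the centroid of triangle SAG ⇒ X = (1/3, 1/3)
3. N is where the line through X parallel to AU meets line SU ⇒ N = (11/6, 17/6)
4. Q lies on line HG with HQ:QG = 1:5 ⇒ Q = (0, -25/18)
through S parallel to AQ: direction (-1, -25/18); meets HN at L = (528/211, 2833/633)
L = H + t·(N−H) with t = 288/211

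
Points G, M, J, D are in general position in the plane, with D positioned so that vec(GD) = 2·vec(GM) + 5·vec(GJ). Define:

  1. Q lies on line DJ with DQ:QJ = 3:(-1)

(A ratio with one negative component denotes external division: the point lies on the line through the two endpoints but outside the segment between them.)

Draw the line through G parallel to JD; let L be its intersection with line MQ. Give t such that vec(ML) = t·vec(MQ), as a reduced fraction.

Assign G = (0, 0), M = (1, 0), J = (0, 1), D = (2, 5) — the answer is frame-independent, so this choice is without loss of generality.
1. Q lies on line DJ with DQ:QJ = 3:(-1) ⇒ Q = (-1, -1)
through G parallel to JD: direction (2, 4); meets MQ at L = (-1/3, -2/3)
L = M + t·(Q−M) with t = 2/3

t = 2/3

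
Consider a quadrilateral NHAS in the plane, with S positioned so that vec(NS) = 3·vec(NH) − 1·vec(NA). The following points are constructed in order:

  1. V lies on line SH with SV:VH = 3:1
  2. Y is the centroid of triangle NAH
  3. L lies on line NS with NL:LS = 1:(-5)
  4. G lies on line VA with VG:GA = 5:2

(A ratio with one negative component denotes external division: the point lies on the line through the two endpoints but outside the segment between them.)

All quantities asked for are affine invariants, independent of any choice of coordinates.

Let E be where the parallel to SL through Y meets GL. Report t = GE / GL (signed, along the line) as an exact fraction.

Set N = (0, 0), H = (1, 0), A = (0, 1), S = (3, -1); any affine frame gives the same invariant.
1. V lies on line SH with SV:VH = 3:1 ⇒ V = (3/2, -1/4)
2. Y is the centroid of triangle NAH ⇒ Y = (1/3, 1/3)
3. L lies on line NS with NL:LS = 1:(-5) ⇒ L = (-3/4, 1/4)
4. G lies on line VA with VG:GA = 5:2 ⇒ G = (3/7, 9/14)
through Y parallel to SL: direction (-15/4, 5/4); meets GL at E = (-1/12, 17/36)
E = G + t·(L−G) with t = 43/99

t = 43/99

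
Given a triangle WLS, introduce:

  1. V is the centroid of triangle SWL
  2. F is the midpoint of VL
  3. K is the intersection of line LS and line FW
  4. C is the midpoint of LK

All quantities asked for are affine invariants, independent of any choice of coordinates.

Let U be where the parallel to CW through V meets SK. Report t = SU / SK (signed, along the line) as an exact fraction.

t = 19/24

Choose coordinates W = (0, 0), L = (1, 0), S = (0, 1).
1. V is the centroid of triangle SWL ⇒ V = (1/3, 1/3)
2. F is the midpoint of VL ⇒ F = (2/3, 1/6)
3. K is the intersection of line LS and line FW ⇒ K = (4/5, 1/5)
4. C is the midpoint of LK ⇒ C = (9/10, 1/10)
through V parallel to CW: direction (-9/10, -1/10); meets SK at U = (19/30, 11/30)
U = S + t·(K−S) with t = 19/24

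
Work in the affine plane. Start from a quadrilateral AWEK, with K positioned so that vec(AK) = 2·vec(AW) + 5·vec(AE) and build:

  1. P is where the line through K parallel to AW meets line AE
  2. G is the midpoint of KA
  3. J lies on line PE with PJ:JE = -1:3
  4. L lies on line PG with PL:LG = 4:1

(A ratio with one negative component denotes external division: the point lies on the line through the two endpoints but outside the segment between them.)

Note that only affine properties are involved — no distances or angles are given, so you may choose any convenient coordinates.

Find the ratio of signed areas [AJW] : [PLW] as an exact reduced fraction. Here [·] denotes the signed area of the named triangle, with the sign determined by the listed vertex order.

[AJW]:[PLW] = 7/2

Work in coordinates with A = (0, 0), W = (1, 0), E = (0, 1), K = (2, 5).
1. P is where the line through K parallel to AW meets line AE ⇒ P = (0, 5)
2. G is the midpoint of KA ⇒ G = (1, 5/2)
3. J lies on line PE with PJ:JE = -1:3 ⇒ J = (0, 7)
4. L lies on line PG with PL:LG = 4:1 ⇒ L = (4/5, 3)
2·[AJW] = -7, 2·[PLW] = -2
[AJW]:[PLW] = -7:-2 = 7/2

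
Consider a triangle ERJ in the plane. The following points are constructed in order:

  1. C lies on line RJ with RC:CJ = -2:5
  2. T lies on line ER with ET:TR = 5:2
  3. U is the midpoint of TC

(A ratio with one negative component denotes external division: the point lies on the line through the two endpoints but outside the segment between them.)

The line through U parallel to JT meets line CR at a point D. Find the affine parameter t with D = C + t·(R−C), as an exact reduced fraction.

Assign E = (0, 0), R = (1, 0), J = (0, 1) — the answer is frame-independent, so this choice is without loss of generality.
1. C lies on line RJ with RC:CJ = -2:5 ⇒ C = (5/3, -2/3)
2. T lies on line ER with ET:TR = 5:2 ⇒ T = (5/7, 0)
3. U is the midpoint of TC ⇒ U = (25/21, -1/3)
through U parallel to JT: direction (5/7, -1); meets CR at D = (5/6, 1/6)
D = C + t·(R−C) with t = 5/4

t = 5/4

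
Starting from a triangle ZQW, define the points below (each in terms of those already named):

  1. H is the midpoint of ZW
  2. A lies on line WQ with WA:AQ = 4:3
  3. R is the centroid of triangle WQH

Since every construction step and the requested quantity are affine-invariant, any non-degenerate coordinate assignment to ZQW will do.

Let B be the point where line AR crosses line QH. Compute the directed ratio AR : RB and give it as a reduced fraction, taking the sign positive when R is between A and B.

Assign Z = (0, 0), Q = (1, 0), W = (0, 1) — the answer is frame-independent, so this choice is without loss of generality.
1. H is the midpoint of ZW ⇒ H = (0, 1/2)
2. A lies on line WQ with WA:AQ = 4:3 ⇒ A = (4/7, 3/7)
3. R is the centroid of triangle WQH ⇒ R = (1/3, 1/2)
line AR meets QH at B = (-1/2, 3/4)
R = A + t·(B−A) with t = 2/9, so AR:RB = 2/9:7/9

AR:RB = 2/7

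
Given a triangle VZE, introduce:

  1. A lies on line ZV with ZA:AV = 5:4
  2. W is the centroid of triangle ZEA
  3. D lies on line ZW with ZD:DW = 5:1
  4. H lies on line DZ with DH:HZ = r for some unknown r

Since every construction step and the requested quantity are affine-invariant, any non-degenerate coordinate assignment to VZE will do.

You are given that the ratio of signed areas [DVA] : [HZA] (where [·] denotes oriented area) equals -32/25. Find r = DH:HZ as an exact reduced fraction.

Choose coordinates V = (0, 0), Z = (1, 0), E = (0, 1).
1. A lies on line ZV with ZA:AV = 5:4 ⇒ A = (4/9, 0)
2. W is the centroid of triangle ZEA ⇒ W = (13/27, 1/3)
3. D lies on line ZW with ZD:DW = 5:1 ⇒ D = (46/81, 5/18)
4. With DH:HZ = r, write λ = r/(r+1) so H = D + λ·(Z−D); H is affine-linear in λ
Every point depending on H is an affine combination of H and λ-independent points, so each such coordinate is linear in λ; the λ² term in each signed area is a multiple of (Z−D)×(Z−D) = 0, so 2·[DVA] and 2·[HZA] are each linear in λ. Evaluating at λ=0 and λ=1:
  2·[DVA] = 10/81,   2·[HZA] = 25/162·λ − 25/162
So [DVA]:[HZA] = (10/81) / (25/162·λ − 25/162). Setting this equal to -32/25:
  10/81 = -32/25·(25/162·λ − 25/162)  ⇒  λ = 3/8
Then r = λ/(1−λ) = (3/8)/(5/8) = 3/5. Check: with r = 3/5, H = (473/648, 25/144) and [DVA]:[HZA] = -32/25 as required.

r = 3/5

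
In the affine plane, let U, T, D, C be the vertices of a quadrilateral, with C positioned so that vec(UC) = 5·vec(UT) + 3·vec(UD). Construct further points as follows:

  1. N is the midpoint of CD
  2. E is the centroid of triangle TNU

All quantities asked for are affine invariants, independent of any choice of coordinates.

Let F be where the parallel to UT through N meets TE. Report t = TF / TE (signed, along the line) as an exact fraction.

t = 3

Choose coordinates U = (0, 0), T = (1, 0), D = (0, 1), C = (5, 3).
1. N is the midpoint of CD ⇒ N = (5/2, 2)
2. E is the centroid of triangle TNU ⇒ E = (7/6, 2/3)
through N parallel to UT: direction (1, 0); meets TE at F = (3/2, 2)
F = T + t·(E−T) with t = 3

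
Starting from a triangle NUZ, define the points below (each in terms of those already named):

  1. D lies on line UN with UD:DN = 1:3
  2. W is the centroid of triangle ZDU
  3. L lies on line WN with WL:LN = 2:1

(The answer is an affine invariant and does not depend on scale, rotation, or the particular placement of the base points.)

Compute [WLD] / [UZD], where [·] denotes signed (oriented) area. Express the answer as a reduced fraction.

Choose coordinates N = (0, 0), U = (1, 0), Z = (0, 1).
1. D lies on line UN with UD:DN = 1:3 ⇒ D = (3/4, 0)
2. W is the centroid of triangle ZDU ⇒ W = (7/12, 1/3)
3. L lies on line WN with WL:LN = 2:1 ⇒ L = (7/36, 1/9)
2·[WLD] = 1/6, 2·[UZD] = 1/4
[WLD]:[UZD] = 1/6:1/4 = 2/3

[WLD]:[UZD] = 2/3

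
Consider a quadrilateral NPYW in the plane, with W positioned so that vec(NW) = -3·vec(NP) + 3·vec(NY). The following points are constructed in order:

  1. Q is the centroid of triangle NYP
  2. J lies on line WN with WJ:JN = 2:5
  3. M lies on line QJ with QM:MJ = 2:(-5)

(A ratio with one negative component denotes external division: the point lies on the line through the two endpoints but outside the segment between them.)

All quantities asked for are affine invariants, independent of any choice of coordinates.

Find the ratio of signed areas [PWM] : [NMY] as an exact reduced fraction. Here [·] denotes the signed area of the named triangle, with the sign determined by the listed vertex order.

Set N = (0, 0), P = (1, 0), Y = (0, 1), W = (-3, 3); any affine frame gives the same invariant.
1. Q is the centroid of triangle NYP ⇒ Q = (1/3, 1/3)
2. J lies on line WN with WJ:JN = 2:5 ⇒ J = (-15/7, 15/7)
3. M lies on line QJ with QM:MJ = 2:(-5) ⇒ M = (125/63, -55/63)
2·[PWM] = 34/63, 2·[NMY] = 125/63
[PWM]:[NMY] = 34/63:125/63 = 34/125

[PWM]:[NMY] = 34/125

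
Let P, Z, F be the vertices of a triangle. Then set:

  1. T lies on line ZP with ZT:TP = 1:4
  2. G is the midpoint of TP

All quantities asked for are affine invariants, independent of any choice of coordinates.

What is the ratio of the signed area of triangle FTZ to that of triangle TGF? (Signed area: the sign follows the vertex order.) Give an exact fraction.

[FTZ]:[TGF] = -1/2

Assign P = (0, 0), Z = (1, 0), F = (0, 1) — the answer is frame-independent, so this choice is without loss of generality.
1. T lies on line ZP with ZT:TP = 1:4 ⇒ T = (4/5, 0)
2. G is the midpoint of TP ⇒ G = (2/5, 0)
2·[FTZ] = 1/5, 2·[TGF] = -2/5
[FTZ]:[TGF] = 1/5:-2/5 = -1/2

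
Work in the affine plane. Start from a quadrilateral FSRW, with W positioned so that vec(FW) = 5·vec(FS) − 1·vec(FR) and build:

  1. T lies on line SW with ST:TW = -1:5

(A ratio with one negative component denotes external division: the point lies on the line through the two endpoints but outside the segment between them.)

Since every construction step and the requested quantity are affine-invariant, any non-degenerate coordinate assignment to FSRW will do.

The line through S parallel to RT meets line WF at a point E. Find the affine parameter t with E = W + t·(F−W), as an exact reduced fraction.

Assign F = (0, 0), S = (1, 0), R = (0, 1), W = (5, -1) — the answer is frame-independent, so this choice is without loss of generality.
1. T lies on line SW with ST:TW = -1:5 ⇒ T = (0, 1/4)
through S parallel to RT: direction (0, -3/4); meets WF at E = (1, -1/5)
E = W + t·(F−W) with t = 4/5

t = 4/5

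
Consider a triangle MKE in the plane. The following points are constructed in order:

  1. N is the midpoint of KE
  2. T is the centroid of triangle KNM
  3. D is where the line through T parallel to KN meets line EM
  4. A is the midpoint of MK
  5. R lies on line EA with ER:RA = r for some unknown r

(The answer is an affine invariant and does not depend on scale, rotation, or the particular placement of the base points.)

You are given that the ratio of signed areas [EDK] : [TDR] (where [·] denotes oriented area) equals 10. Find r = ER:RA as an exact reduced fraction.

Work in coordinates with M = (0, 0), K = (1, 0), E = (0, 1).
1. N is the midpoint of KE ⇒ N = (1/2, 1/2)
2. T is the centroid of triangle KNM ⇒ T = (1/2, 1/6)
3. D is where the line through T parallel to KN meets line EM ⇒ D = (0, 2/3)
4. A is the midpoint of MK ⇒ A = (1/2, 0)
5. With ER:RA = r, write λ = r/(r+1) so R = E + λ·(A−E); R is affine-linear in λ
Every point depending on R is an affine combination of R and λ-independent points, so each such coordinate is linear in λ; the λ² term in each signed area is a multiple of (A−E)×(A−E) = 0, so 2·[EDK] and 2·[TDR] are each linear in λ. Evaluating at λ=0 and λ=1:
  2·[EDK] = 1/3,   2·[TDR] = 1/4·λ − 1/6
So [EDK]:[TDR] = (1/3) / (1/4·λ − 1/6). Setting this equal to 10:
  1/3 = 10·(1/4·λ − 1/6)  ⇒  λ = 4/5
Then r = λ/(1−λ) = (4/5)/(1/5) = 4. Check: with r = 4, R = (2/5, 1/5) and [EDK]:[TDR] = 10 as required.

r = 4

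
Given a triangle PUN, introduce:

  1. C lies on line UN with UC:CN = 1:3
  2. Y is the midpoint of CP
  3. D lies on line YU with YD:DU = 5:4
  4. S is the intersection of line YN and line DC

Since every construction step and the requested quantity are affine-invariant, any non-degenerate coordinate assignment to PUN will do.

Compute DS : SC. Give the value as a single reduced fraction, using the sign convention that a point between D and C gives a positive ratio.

DS:SC = -20/27

Work in coordinates with P = (0, 0), U = (1, 0), N = (0, 1).
1. C lies on line UN with UC:CN = 1:3 ⇒ C = (3/4, 1/4)
2. Y is the midpoint of CP ⇒ Y = (3/8, 1/8)
3. D lies on line YU with YD:DU = 5:4 ⇒ D = (13/18, 1/18)
4. S is the intersection of line YN and line DC ⇒ S = (9/14, -1/2)
S = D + t·(C−D) with t = -20/7, so DS:SC = t:(1−t) = -20/7:27/7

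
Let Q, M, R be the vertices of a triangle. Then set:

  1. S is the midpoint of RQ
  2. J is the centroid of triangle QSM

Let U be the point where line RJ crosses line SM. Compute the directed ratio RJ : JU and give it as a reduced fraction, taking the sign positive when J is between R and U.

Choose coordinates Q = (0, 0), M = (1, 0), R = (0, 1).
1. S is the midpoint of RQ ⇒ S = (0, 1/2)
2. J is the centroid of triangle QSM ⇒ J = (1/3, 1/6)
line RJ meets SM at U = (1/4, 3/8)
J = R + t·(U−R) with t = 4/3, so RJ:JU = 4/3:-1/3

RJ:JU = -4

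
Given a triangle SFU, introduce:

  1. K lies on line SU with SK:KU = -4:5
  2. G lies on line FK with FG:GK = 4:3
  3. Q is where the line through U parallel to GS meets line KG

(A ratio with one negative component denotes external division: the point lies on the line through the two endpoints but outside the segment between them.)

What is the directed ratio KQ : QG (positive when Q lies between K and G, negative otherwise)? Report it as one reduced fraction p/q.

Set S = (0, 0), F = (1, 0), U = (0, 1); any affine frame gives the same invariant.
1. K lies on line SU with SK:KU = -4:5 ⇒ K = (0, -4)
2. G lies on line FK with FG:GK = 4:3 ⇒ G = (3/7, -16/7)
3. Q is where the line through U parallel to GS meets line KG ⇒ Q = (15/28, -13/7)
Q = K + t·(G−K) with t = 5/4, so KQ:QG = t:(1−t) = 5/4:-1/4

KQ:QG = -5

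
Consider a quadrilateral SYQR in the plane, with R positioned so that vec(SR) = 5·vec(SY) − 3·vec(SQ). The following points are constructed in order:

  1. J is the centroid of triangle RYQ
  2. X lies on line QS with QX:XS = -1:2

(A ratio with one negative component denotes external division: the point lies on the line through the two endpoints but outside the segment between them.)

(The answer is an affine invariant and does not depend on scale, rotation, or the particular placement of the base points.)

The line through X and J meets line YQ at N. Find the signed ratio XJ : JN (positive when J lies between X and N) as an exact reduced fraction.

XJ:JN = 2

Set S = (0, 0), Y = (1, 0), Q = (0, 1), R = (5, -3); any affine frame gives the same invariant.
1. J is the centroid of triangle RYQ ⇒ J = (2, -2/3)
2. X lies on line QS with QX:XS = -1:2 ⇒ X = (0, 2)
line XJ meets YQ at N = (3, -2)
J = X + t·(N−X) with t = 2/3, so XJ:JN = 2/3:1/3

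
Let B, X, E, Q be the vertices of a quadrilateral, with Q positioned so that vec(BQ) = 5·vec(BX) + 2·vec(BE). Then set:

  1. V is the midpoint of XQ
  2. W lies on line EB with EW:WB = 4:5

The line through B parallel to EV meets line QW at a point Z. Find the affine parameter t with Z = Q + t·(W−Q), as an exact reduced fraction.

Choose coordinates B = (0, 0), X = (1, 0), E = (0, 1), Q = (5, 2).
1. V is the midpoint of XQ ⇒ V = (3, 1)
2. W lies on line EB with EW:WB = 4:5 ⇒ W = (0, 5/9)
through B parallel to EV: direction (3, 0); meets QW at Z = (-25/13, 0)
Z = Q + t·(W−Q) with t = 18/13

t = 18/13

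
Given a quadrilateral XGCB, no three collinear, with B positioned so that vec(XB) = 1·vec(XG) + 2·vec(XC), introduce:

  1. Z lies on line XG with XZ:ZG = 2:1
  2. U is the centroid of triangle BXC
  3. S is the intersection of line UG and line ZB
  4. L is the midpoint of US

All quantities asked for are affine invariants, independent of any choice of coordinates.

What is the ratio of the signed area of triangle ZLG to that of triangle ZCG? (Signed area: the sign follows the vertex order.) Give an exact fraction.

[ZLG]:[ZCG] = 7/10

Work in coordinates with X = (0, 0), G = (1, 0), C = (0, 1), B = (1, 2).
1. Z lies on line XG with XZ:ZG = 2:1 ⇒ Z = (2/3, 0)
2. U is the centroid of triangle BXC ⇒ U = (1/3, 1)
3. S is the intersection of line UG and line ZB ⇒ S = (11/15, 2/5)
4. L is the midpoint of US ⇒ L = (8/15, 7/10)
2·[ZLG] = -7/30, 2·[ZCG] = -1/3
[ZLG]:[ZCG] = -7/30:-1/3 = 7/10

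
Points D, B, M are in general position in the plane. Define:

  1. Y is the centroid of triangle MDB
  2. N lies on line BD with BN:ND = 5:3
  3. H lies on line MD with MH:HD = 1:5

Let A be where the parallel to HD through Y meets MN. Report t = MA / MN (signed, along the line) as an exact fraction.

Set D = (0, 0), B = (1, 0), M = (0, 1); any affine frame gives the same invariant.
1. Y is the centroid of triangle MDB ⇒ Y = (1/3, 1/3)
2. N lies on line BD with BN:ND = 5:3 ⇒ N = (3/8, 0)
3. H lies on line MD with MH:HD = 1:5 ⇒ H = (0, 5/6)
through Y parallel to HD: direction (0, -5/6); meets MN at A = (1/3, 1/9)
A = M + t·(N−M) with t = 8/9

t = 8/9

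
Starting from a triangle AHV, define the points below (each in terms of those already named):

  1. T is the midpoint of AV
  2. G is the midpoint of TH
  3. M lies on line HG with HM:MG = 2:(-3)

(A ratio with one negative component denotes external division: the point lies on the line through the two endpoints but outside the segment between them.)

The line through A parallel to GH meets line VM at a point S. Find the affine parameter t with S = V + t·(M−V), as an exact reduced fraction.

Set A = (0, 0), H = (1, 0), V = (0, 1); any affine frame gives the same invariant.
1. T is the midpoint of AV ⇒ T = (0, 1/2)
2. G is the midpoint of TH ⇒ G = (1/2, 1/4)
3. M lies on line HG with HM:MG = 2:(-3) ⇒ M = (2, -1/2)
through A parallel to GH: direction (1/2, -1/4); meets VM at S = (4, -2)
S = V + t·(M−V) with t = 2

t = 2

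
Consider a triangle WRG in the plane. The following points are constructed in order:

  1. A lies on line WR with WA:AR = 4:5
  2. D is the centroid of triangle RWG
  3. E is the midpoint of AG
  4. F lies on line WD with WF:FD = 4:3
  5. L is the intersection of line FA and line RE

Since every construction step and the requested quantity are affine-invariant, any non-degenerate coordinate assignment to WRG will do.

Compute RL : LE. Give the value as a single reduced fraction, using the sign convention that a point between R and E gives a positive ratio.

Set W = (0, 0), R = (1, 0), G = (0, 1); any affine frame gives the same invariant.
1. A lies on line WR with WA:AR = 4:5 ⇒ A = (4/9, 0)
2. D is the centroid of triangle RWG ⇒ D = (1/3, 1/3)
3. E is the midpoint of AG ⇒ E = (2/9, 1/2)
4. F lies on line WD with WF:FD = 4:3 ⇒ F = (4/21, 4/21)
5. L is the intersection of line FA and line RE ⇒ L = (-26/9, 5/2)
L = R + t·(E−R) with t = 5, so RL:LE = t:(1−t) = 5:-4

RL:LE = -5/4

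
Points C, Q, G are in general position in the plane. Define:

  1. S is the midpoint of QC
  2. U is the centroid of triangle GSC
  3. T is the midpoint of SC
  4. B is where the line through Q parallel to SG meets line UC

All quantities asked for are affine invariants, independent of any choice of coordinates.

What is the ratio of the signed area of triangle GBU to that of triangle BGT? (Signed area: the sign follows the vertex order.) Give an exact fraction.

Work in coordinates with C = (0, 0), Q = (1, 0), G = (0, 1).
1. S is the midpoint of QC ⇒ S = (1/2, 0)
2. U is the centroid of triangle GSC ⇒ U = (1/6, 1/3)
3. T is the midpoint of SC ⇒ T = (1/4, 0)
4. B is where the line through Q parallel to SG meets line UC ⇒ B = (1/2, 1)
2·[GBU] = -1/3, 2·[BGT] = 1/2
[GBU]:[BGT] = -1/3:1/2 = -2/3

[GBU]:[BGT] = -2/3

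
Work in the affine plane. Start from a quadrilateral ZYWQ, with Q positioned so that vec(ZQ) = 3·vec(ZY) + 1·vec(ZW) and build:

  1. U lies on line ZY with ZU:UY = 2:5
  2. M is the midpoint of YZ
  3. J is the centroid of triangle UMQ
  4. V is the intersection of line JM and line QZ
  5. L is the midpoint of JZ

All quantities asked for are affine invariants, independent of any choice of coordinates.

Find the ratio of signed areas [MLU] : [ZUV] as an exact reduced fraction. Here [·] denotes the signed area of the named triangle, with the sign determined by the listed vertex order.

[MLU]:[ZUV] = 5/28

Work in coordinates with Z = (0, 0), Y = (1, 0), W = (0, 1), Q = (3, 1).
1. U lies on line ZY with ZU:UY = 2:5 ⇒ U = (2/7, 0)
2. M is the midpoint of YZ ⇒ M = (1/2, 0)
3. J is the centroid of triangle UMQ ⇒ J = (53/42, 1/3)
4. V is the intersection of line JM and line QZ ⇒ V = (21/10, 7/10)
5. L is the midpoint of JZ ⇒ L = (53/84, 1/6)
2·[MLU] = 1/28, 2·[ZUV] = 1/5
[MLU]:[ZUV] = 1/28:1/5 = 5/28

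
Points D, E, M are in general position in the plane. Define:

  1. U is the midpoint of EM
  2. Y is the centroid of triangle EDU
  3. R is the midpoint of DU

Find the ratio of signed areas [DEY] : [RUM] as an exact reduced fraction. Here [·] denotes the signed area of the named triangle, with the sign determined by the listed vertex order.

[DEY]:[RUM] = 2/3

Choose coordinates D = (0, 0), E = (1, 0), M = (0, 1).
1. U is the midpoint of EM ⇒ U = (1/2, 1/2)
2. Y is the centroid of triangle EDU ⇒ Y = (1/2, 1/6)
3. R is the midpoint of DU ⇒ R = (1/4, 1/4)
2·[DEY] = 1/6, 2·[RUM] = 1/4
[DEY]:[RUM] = 1/6:1/4 = 2/3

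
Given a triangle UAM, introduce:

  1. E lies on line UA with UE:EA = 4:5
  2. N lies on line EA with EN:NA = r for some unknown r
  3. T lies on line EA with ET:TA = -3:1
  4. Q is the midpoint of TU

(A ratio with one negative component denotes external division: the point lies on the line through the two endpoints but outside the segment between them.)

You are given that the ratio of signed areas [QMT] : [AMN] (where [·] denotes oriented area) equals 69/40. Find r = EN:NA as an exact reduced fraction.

r = -5/2

Assign U = (0, 0), A = (1, 0), M = (0, 1) — the answer is frame-independent, so this choice is without loss of generality.
1. E lies on line UA with UE:EA = 4:5 ⇒ E = (4/9, 0)
2. With EN:NA = r, write λ = r/(r+1) so N = E + λ·(A−E); N is affine-linear in λ
3. T lies on line EA with ET:TA = -3:1 ⇒ T = (23/18, 0)
4. Q is the midpoint of TU ⇒ Q = (23/36, 0)
Every point depending on N is an affine combination of N and λ-independent points, so each such coordinate is linear in λ; the λ² term in each signed area is a multiple of (A−E)×(A−E) = 0, so 2·[QMT] and 2·[AMN] are each linear in λ. Evaluating at λ=0 and λ=1:
  2·[QMT] = -23/36,   2·[AMN] = -5/9·λ + 5/9
So [QMT]:[AMN] = (-23/36) / (-5/9·λ + 5/9). Setting this equal to 69/40:
  -23/36 = 69/40·(-5/9·λ + 5/9)  ⇒  λ = 5/3
Then r = λ/(1−λ) = (5/3)/(-2/3) = -5/2. Check: with r = -5/2, N = (37/27, 0) and [QMT]:[AMN] = 69/40 as required.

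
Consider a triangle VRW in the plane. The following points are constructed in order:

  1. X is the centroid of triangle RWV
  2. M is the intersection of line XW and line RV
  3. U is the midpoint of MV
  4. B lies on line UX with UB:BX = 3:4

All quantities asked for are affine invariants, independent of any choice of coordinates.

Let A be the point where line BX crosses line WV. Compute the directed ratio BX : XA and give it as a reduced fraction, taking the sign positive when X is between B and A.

Work in coordinates with V = (0, 0), R = (1, 0), W = (0, 1).
1. X is the centroid of triangle RWV ⇒ X = (1/3, 1/3)
2. M is the intersection of line XW and line RV ⇒ M = (1/2, 0)
3. U is the midpoint of MV ⇒ U = (1/4, 0)
4. B lies on line UX with UB:BX = 3:4 ⇒ B = (2/7, 1/7)
line BX meets WV at A = (0, -1)
X = B + t·(A−B) with t = -1/6, so BX:XA = -1/6:7/6

BX:XA = -1/7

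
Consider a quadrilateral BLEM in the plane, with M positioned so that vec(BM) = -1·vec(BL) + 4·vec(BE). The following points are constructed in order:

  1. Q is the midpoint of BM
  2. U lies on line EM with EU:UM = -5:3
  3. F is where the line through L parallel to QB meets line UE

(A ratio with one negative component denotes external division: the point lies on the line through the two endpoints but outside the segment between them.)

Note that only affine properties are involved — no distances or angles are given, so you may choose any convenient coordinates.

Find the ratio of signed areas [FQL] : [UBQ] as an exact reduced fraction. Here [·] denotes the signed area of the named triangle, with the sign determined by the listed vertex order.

[FQL]:[UBQ] = -32/3

Work in coordinates with B = (0, 0), L = (1, 0), E = (0, 1), M = (-1, 4).
1. Q is the midpoint of BM ⇒ Q = (-1/2, 2)
2. U lies on line EM with EU:UM = -5:3 ⇒ U = (-5/2, 17/2)
3. F is where the line through L parallel to QB meets line UE ⇒ F = (3, -8)
2·[FQL] = -8, 2·[UBQ] = 3/4
[FQL]:[UBQ] = -8:3/4 = -32/3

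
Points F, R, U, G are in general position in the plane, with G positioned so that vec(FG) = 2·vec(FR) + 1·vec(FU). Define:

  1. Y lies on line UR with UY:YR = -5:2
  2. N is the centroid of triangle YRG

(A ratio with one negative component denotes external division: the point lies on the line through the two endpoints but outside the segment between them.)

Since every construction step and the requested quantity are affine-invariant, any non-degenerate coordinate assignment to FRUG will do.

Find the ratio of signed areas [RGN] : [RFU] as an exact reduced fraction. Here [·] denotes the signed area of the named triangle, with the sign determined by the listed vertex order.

[RGN]:[RFU] = 4/9

Choose coordinates F = (0, 0), R = (1, 0), U = (0, 1), G = (2, 1).
1. Y lies on line UR with UY:YR = -5:2 ⇒ Y = (5/3, -2/3)
2. N is the centroid of triangle YRG ⇒ N = (14/9, 1/9)
2·[RGN] = -4/9, 2·[RFU] = -1
[RGN]:[RFU] = -4/9:-1 = 4/9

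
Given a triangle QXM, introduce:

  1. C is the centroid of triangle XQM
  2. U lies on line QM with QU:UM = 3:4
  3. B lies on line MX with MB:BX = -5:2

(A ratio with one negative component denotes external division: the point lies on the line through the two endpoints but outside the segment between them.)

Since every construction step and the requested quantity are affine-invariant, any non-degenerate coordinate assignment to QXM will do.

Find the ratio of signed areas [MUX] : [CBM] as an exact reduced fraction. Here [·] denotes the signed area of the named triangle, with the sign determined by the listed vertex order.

[MUX]:[CBM] = 36/35

Work in coordinates with Q = (0, 0), X = (1, 0), M = (0, 1).
1. C is the centroid of triangle XQM ⇒ C = (1/3, 1/3)
2. U lies on line QM with QU:UM = 3:4 ⇒ U = (0, 3/7)
3. B lies on line MX with MB:BX = -5:2 ⇒ B = (5/3, -2/3)
2·[MUX] = 4/7, 2·[CBM] = 5/9
[MUX]:[CBM] = 4/7:5/9 = 36/35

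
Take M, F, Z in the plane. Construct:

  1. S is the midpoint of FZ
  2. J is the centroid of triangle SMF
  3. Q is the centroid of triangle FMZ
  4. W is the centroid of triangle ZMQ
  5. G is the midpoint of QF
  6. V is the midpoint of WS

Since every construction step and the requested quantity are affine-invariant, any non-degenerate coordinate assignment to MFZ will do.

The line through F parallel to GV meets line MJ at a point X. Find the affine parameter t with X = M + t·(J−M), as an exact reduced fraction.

t = 33/23

Assign M = (0, 0), F = (1, 0), Z = (0, 1) — the answer is frame-independent, so this choice is without loss of generality.
1. S is the midpoint of FZ ⇒ S = (1/2, 1/2)
2. J is the centroid of triangle SMF ⇒ J = (1/2, 1/6)
3. Q is the centroid of triangle FMZ ⇒ Q = (1/3, 1/3)
4. W is the centroid of triangle ZMQ ⇒ W = (1/9, 4/9)
5. G is the midpoint of QF ⇒ G = (2/3, 1/6)
6. V is the midpoint of WS ⇒ V = (11/36, 17/36)
through F parallel to GV: direction (-13/36, 11/36); meets MJ at X = (33/46, 11/46)
X = M + t·(J−M) with t = 33/23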